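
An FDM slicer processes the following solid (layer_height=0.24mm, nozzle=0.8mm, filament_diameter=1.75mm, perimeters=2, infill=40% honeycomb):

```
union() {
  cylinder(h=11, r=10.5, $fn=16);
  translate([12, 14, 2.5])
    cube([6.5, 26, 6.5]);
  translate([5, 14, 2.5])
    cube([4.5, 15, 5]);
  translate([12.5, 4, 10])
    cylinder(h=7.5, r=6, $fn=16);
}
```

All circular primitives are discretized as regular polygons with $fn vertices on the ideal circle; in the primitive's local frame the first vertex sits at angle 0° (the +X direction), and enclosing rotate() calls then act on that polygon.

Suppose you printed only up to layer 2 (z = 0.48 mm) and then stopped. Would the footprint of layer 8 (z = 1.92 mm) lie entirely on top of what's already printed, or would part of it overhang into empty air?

Compare the two slices. At z = 0.48: the r=10.5 cylinder contributes a regular 16-gon of circumradius 10.5 (area = (16/2)·10.500²·sin(360°/16) = 337.53 mm²); the cube at (12, 14) does not reach this height (z outside [2.5, 9]); the cube at (5, 14) is absent (z outside [2.5, 7.5]); the cylinder at (12.5, 4) is absent (z outside [10, 17.5]); Taking the union: only the r=10.5 cylinder is present, so the union is just that shape — area = 337.53 mm². At z = 1.92: the r=10.5 cylinder contributes a regular 16-gon of circumradius 10.5 (area = (16/2)·10.500²·sin(360°/16) = 337.53 mm²); the cube at (12, 14) does not reach this height (z outside [2.5, 9]); the cube at (5, 14) is absent (z outside [2.5, 7.5]); the cylinder at (12.5, 4) is absent (z outside [10, 17.5]); Taking the union: only the r=10.5 cylinder is present, so the union is just that shape — area = 337.53 mm². Checking containment: the cross-section at z = 1.92 is a subset of the cross-section at z = 0.48.

entirely on top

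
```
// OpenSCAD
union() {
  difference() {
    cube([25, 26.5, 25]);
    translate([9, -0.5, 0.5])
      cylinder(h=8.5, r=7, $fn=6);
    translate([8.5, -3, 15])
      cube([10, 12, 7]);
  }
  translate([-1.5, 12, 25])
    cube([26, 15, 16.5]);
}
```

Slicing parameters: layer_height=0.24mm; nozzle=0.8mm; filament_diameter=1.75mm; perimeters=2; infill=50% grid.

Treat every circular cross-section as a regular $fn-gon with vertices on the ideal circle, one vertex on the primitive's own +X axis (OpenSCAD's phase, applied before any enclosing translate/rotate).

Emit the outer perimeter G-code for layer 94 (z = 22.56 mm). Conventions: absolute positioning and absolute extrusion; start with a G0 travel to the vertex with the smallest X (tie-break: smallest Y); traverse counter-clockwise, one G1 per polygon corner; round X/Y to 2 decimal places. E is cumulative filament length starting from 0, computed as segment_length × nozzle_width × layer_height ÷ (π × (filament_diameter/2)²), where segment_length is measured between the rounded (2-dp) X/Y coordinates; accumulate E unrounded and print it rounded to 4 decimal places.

G0 X0.00 Y0.00 Z22.56
G1 X25.00 Y0.00 E1.9956
G1 X25.00 Y26.50 E4.1110
G1 X0.00 Y26.50 E6.1066
G1 X0.00 Y0.00 E8.2219

At z = 22.56 mm: the cube is present — its section is the full 25×26.5 rectangle; the cylinder at (9, -0.5) is absent (z outside [0.5, 9]); the cube at (8.5, -3) does not reach this height (z outside [15, 22]); Subtracting the remaining from the first: none of the subtracted shapes is present at this height, so the 25×26.5 cube is unchanged — 1 connected region; the cube at (-1.5, 12) does not reach this height (z outside [25, 41.5]); Taking the union: only that combined region is present, so the union is just that shape — 1 connected region. The outline is a single polygon with 4 vertices. Extrusion per mm of travel: 0.8 × 0.24 / (π × 0.875²) = 0.079824. Accumulating E over each segment gives final E = 8.2219.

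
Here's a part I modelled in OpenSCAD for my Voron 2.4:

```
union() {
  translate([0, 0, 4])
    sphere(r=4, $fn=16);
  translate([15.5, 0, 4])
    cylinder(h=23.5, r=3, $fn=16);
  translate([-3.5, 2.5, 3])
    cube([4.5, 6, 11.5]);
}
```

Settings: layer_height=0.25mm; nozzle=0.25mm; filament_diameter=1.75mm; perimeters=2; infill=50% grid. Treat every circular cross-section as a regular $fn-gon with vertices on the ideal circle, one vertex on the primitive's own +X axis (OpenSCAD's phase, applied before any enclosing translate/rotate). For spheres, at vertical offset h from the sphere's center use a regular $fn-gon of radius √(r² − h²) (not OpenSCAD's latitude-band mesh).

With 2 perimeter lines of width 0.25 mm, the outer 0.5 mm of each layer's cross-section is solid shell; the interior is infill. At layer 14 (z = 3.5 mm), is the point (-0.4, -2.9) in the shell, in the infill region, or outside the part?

infill

At z = 3.5 mm: the sphere: section is a regular 16-gon, circumradius = √(r²−h²) = √(4²−0.5²) = 3.969; the cylinder at (15.5, 0) is absent (z outside [4, 27.5]); the cube at (-3.5, 2.5) is present — its section is the full 4.5×6 rectangle; Taking the union: the regions partially overlap (shared area 4.35 mm²), so overlapping operands fuse into one piece — 1 connected region. Overall, the cross-section is a single solid region. The nearest boundary edge runs (-0.00, -3.97)→(-1.52, -3.67); distance from the point to it = 0.97 mm. The point is inside the cross-section and 0.97 mm from the nearest boundary — more than the 0.5 mm shell width (2 × 0.25), so it's in the infill interior.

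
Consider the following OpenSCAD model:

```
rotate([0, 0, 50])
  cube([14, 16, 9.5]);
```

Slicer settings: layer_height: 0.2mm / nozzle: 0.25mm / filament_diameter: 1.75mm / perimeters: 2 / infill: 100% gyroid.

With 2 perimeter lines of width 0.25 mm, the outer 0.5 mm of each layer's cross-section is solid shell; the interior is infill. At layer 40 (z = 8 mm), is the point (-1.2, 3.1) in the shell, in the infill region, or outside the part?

At z = 8 mm: the cube is present — its section is the full 14×16 rectangle; (whole slice rotated 50° about Z — lengths, areas and connectivity unchanged). Overall, the cross-section is a single solid region. Undo the 50° rotation: the query point maps to (1.603, 2.912) in the un-rotated model frame. The nearest boundary edge runs (0.00, 16.00)→(0.00, 0.00); distance from the point to it = 1.60 mm. The point is inside the cross-section and 1.60 mm from the nearest boundary — more than the 0.5 mm shell width (2 × 0.25), so it's in the infill interior.

infill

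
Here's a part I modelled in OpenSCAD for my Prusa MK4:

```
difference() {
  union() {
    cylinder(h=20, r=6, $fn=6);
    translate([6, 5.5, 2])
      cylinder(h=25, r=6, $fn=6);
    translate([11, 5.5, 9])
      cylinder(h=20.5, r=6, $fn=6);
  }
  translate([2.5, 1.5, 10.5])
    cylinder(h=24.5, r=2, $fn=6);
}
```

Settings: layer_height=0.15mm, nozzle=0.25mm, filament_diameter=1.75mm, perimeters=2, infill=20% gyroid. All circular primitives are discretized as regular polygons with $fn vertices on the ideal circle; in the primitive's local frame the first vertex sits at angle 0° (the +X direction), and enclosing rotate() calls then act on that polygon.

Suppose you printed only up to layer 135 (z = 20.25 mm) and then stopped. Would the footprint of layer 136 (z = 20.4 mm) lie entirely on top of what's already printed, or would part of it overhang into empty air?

entirely on top

Compare the two slices. At z = 20.25: the cylinder does not reach this height (z outside [0, 20]); the r=6 cylinder at (6, 5.5) gives a regular 6-gon of circumradius 6 (constant along its height) (area = (6/2)·6.000²·sin(360°/6) = 93.53 mm²); the r=6 cylinder at (11, 5.5) gives a regular 6-gon of circumradius 6 (constant along its height) (area = (6/2)·6.000²·sin(360°/6) = 93.53 mm²); Combining (union): the regions partially overlap — summed areas 187.06 mm² minus the doubly-counted overlap 41.57 mm² gives 145.49 mm² — area = 145.49 mm²; the r=2 cylinder at (2.5, 1.5) contributes a regular 6-gon of circumradius 2 (area = (6/2)·2.000²·sin(360°/6) = 10.39 mm²); After the difference (first − rest): starting from the result so far (145.49 mm²), the r=2 cylinder at (2.5, 1.5) partially overlaps it — only the 5.57 mm² overlap (of its 10.39 mm²) is removed, clipping the outline — area = 139.92 mm². At z = 20.4: the cylinder does not reach this height (z outside [0, 20]); the r=6 cylinder at (6, 5.5) gives a regular 6-gon of circumradius 6 (constant along its height) (area = (6/2)·6.000²·sin(360°/6) = 93.53 mm²); the r=6 cylinder at (11, 5.5) gives a regular 6-gon of circumradius 6 (constant along its height) (area = (6/2)·6.000²·sin(360°/6) = 93.53 mm²); Taking the union: the regions partially overlap — summed areas 187.06 mm² minus the doubly-counted overlap 41.57 mm² gives 145.49 mm² — area = 145.49 mm²; the cylinder at (2.5, 1.5): section is a regular 6-gon, circumradius r=2 (area = (6/2)·2.000²·sin(360°/6) = 10.39 mm²); After the difference (first − rest): starting from the result so far (145.49 mm²), the r=2 cylinder at (2.5, 1.5) partially overlaps it — only the 5.57 mm² overlap (of its 10.39 mm²) is removed, clipping the outline — area = 139.92 mm². Checking containment: the cross-section at z = 20.4 is a subset of the cross-section at z = 20.25.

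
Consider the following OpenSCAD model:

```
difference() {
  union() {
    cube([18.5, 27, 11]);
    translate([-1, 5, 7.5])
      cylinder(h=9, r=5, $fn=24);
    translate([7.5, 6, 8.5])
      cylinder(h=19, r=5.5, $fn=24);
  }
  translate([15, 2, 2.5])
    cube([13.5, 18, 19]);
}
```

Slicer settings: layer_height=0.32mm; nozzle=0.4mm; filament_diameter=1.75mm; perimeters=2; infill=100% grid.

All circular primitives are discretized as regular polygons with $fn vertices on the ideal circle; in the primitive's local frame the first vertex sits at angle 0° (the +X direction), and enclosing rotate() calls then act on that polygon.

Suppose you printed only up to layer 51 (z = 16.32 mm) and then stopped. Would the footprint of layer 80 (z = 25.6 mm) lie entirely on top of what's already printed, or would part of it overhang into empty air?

entirely on top

Compare the two slices. At z = 16.32: the cube is absent (z outside [0, 11]); the r=5 cylinder at (-1, 5) contributes a regular 24-gon of circumradius 5 (area = (24/2)·5.000²·sin(360°/24) = 77.65 mm²); the r=5.5 cylinder at (7.5, 6) contributes a regular 24-gon of circumradius 5.5 (area = (24/2)·5.500²·sin(360°/24) = 93.95 mm²); Combining (union): the regions partially overlap — summed areas 171.60 mm² minus the doubly-counted overlap 7.62 mm² gives 163.97 mm² — area = 163.97 mm²; the cube at (15, 2) is present — its section is the full 13.5×18 rectangle (area 243.00 mm²); Taking the first minus the rest: starting from the result so far (163.97 mm²), the 13.5×18 cube at (15, 2) misses the remaining region (no effect) — area = 163.97 mm². At z = 25.6: the cube does not reach this height (z outside [0, 11]); the cylinder at (-1, 5) is absent (z outside [7.5, 16.5]); the r=5.5 cylinder at (7.5, 6) contributes a regular 24-gon of circumradius 5.5 (area = (24/2)·5.500²·sin(360°/24) = 93.95 mm²); Combining (union): only the r=5.5 cylinder at (7.5, 6) is present, so the union is just that shape — area = 93.95 mm²; the cube at (15, 2) is not intersected at this z (z outside [2.5, 21.5]); Taking the first minus the rest: none of the subtracted shapes is present at this height, so the result so far is unchanged — area = 93.95 mm². Checking containment: the cross-section at z = 25.6 is a subset of the cross-section at z = 16.32.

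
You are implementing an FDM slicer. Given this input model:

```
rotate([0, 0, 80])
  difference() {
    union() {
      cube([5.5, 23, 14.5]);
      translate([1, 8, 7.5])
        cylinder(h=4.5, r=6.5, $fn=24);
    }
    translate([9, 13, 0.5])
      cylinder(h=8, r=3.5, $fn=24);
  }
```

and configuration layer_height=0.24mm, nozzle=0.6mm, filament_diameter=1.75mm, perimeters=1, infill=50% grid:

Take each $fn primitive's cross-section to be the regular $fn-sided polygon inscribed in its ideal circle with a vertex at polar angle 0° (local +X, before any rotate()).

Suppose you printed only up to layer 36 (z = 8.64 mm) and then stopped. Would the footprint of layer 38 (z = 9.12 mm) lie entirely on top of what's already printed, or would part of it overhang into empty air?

Compare the two slices. At z = 8.64: the cube (footprint 5.5×23) is included at this height (area 126.50 mm²); the r=6.5 cylinder at (1, 8) gives a regular 24-gon of circumradius 6.5 (constant along its height) (area = (24/2)·6.500²·sin(360°/24) = 131.22 mm²); Taking the union: the regions partially overlap — summed areas 257.72 mm² minus the doubly-counted overlap 65.91 mm² gives 191.81 mm² — area = 191.81 mm²; the cylinder at (9, 13) does not reach this height (z outside [0.5, 8.5]); Taking the first minus the rest: none of the subtracted shapes is present at this height, so the result so far is unchanged — area = 191.81 mm²; (rotated 80° about Z; rotation is an isometry so areas/perimeters/island counts are preserved). At z = 9.12: the 5.5×23 cube contributes its full rectangle (area 126.50 mm²); the r=6.5 cylinder at (1, 8) contributes a regular 24-gon of circumradius 6.5 (area = (24/2)·6.500²·sin(360°/24) = 131.22 mm²); Combining (union): the regions partially overlap — summed areas 257.72 mm² minus the doubly-counted overlap 65.91 mm² gives 191.81 mm² — area = 191.81 mm²; the cylinder at (9, 13) is absent (z outside [0.5, 8.5]); Taking the first minus the rest: none of the subtracted shapes is present at this height, so that combined region is unchanged — area = 191.81 mm²; (whole slice rotated 80° about Z — lengths, areas and connectivity unchanged). Checking containment: the cross-section at z = 9.12 is a subset of the cross-section at z = 8.64.

entirely on top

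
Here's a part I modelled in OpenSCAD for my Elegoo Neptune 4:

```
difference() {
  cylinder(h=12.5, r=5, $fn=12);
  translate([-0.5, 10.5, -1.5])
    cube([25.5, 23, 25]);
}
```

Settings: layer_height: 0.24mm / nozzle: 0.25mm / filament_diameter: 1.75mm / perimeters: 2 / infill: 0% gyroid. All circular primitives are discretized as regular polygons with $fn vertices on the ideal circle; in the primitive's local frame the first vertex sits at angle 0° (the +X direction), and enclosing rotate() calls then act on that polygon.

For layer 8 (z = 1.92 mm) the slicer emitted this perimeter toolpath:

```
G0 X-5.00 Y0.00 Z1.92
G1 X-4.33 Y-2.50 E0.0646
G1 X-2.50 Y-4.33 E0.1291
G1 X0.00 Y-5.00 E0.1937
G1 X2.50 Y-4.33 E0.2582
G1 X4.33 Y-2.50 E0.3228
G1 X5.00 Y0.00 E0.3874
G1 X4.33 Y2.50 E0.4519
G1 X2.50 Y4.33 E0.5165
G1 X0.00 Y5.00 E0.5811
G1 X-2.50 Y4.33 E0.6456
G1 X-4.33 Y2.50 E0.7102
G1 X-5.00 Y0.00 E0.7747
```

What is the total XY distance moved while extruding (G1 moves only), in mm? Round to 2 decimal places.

31.06 mm

Sum the Euclidean lengths of each G1 segment: total = 31.06 mm.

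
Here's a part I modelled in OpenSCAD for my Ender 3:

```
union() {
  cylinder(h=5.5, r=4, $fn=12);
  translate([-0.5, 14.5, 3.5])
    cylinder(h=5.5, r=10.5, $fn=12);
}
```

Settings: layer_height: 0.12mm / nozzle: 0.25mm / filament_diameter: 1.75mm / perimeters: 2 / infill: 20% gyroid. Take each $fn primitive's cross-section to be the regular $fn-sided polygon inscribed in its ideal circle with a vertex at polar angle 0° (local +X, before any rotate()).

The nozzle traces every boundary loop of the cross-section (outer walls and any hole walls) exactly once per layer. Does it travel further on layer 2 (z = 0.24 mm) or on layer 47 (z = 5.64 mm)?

Layer 2 (z = 0.24): the r=4 cylinder contributes a regular 12-gon of circumradius 4 (perimeter = 2·12·4.000·sin(180°/12) = 24.85 mm); the cylinder at (-0.5, 14.5) is absent (z outside [3.5, 9]); Taking the union: only the r=4 cylinder is present, so the union is just that shape — boundary = 24.85 mm. So its perimeter = 24.85 mm. Layer 47 (z = 5.64): the cylinder is absent (z outside [0, 5.5]); the r=10.5 cylinder at (-0.5, 14.5) gives a regular 12-gon of circumradius 10.5 (constant along its height) (perimeter = 2·12·10.500·sin(180°/12) = 65.22 mm); Merging all regions: only the r=10.5 cylinder at (-0.5, 14.5) is present, so the union is just that shape — boundary = 65.22 mm. So its perimeter = 65.22 mm. Layer 47 is larger (65.22 vs 24.85 mm).

layer 47 (z = 5.64 mm)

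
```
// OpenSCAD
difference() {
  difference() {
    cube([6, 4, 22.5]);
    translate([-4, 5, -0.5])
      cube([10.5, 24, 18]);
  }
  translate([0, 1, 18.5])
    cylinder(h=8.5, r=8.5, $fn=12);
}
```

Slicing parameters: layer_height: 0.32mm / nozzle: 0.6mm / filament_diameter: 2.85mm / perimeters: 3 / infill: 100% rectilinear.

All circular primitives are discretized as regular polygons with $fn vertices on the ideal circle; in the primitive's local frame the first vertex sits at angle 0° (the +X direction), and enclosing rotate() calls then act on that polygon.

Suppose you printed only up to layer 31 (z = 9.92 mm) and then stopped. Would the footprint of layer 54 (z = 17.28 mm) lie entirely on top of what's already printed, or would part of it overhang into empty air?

entirely on top

Compare the two slices. At z = 9.92: the cube is present — its section is the full 6×4 rectangle (area 24.00 mm²); the 10.5×24 cube at (-4, 5) contributes its full rectangle (area 252.00 mm²); After the difference (first − rest): starting from the 6×4 cube (24.00 mm²), the 10.5×24 cube at (-4, 5) misses the remaining region (no effect) — area = 24.00 mm²; the cylinder at (0, 1) does not reach this height (z outside [18.5, 27]); After the difference (first − rest): none of the subtracted shapes is present at this height, so the result so far is unchanged — area = 24.00 mm². At z = 17.28: the cube is present — its section is the full 6×4 rectangle (area 24.00 mm²); the 10.5×24 cube at (-4, 5) contributes its full rectangle (area 252.00 mm²); Subtracting the remaining from the first: starting from the 6×4 cube (24.00 mm²), the 10.5×24 cube at (-4, 5) misses the remaining region (no effect) — area = 24.00 mm²; the cylinder at (0, 1) is not intersected at this z (z outside [18.5, 27]); Taking the first minus the rest: none of the subtracted shapes is present at this height, so the result so far is unchanged — area = 24.00 mm². Checking containment: the cross-section at z = 17.28 is a subset of the cross-section at z = 9.92.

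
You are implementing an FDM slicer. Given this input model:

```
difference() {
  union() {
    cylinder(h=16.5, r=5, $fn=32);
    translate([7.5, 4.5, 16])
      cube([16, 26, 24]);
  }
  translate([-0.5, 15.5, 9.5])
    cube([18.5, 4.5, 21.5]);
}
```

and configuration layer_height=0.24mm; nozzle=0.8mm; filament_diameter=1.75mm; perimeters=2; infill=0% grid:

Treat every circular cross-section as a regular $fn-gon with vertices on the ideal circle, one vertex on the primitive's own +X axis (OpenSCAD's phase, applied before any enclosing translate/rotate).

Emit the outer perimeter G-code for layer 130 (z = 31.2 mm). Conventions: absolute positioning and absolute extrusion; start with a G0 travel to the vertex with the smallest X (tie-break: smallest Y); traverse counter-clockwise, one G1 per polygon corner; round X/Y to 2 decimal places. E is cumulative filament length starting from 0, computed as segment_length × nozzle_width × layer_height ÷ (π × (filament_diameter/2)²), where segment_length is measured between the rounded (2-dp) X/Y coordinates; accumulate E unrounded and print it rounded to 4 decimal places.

G0 X7.50 Y4.50 Z31.20
G1 X23.50 Y4.50 E1.2772
G1 X23.50 Y30.50 E3.3526
G1 X7.50 Y30.50 E4.6298
G1 X7.50 Y4.50 E6.7052

At z = 31.2 mm: the cylinder is absent (z outside [0, 16.5]); the 16×26 cube at (7.5, 4.5) contributes its full rectangle; Merging all regions: only the 16×26 cube at (7.5, 4.5) is present, so the union is just that shape — 1 connected region; the cube at (-0.5, 15.5) is not intersected at this z (z outside [9.5, 31]); Taking the first minus the rest: none of the subtracted shapes is present at this height, so the result so far is unchanged — 1 connected region. The outline is a single polygon with 4 vertices. Extrusion per mm of travel: 0.8 × 0.24 / (π × 0.875²) = 0.079824. Accumulating E over each segment gives final E = 6.7052.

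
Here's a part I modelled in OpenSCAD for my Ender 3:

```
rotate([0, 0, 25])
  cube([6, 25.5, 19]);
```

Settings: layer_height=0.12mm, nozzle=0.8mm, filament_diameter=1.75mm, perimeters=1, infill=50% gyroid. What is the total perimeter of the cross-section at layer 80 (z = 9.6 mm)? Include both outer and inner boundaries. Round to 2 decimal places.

63.00 mm

At z = 9.6 mm: the cube is present — its section is the full 6×25.5 rectangle (perimeter 63.00 mm); (whole slice rotated 25° about Z — lengths, areas and connectivity unchanged). Overall, the cross-section is a single solid region. Total boundary length (outer) = 63.00 mm.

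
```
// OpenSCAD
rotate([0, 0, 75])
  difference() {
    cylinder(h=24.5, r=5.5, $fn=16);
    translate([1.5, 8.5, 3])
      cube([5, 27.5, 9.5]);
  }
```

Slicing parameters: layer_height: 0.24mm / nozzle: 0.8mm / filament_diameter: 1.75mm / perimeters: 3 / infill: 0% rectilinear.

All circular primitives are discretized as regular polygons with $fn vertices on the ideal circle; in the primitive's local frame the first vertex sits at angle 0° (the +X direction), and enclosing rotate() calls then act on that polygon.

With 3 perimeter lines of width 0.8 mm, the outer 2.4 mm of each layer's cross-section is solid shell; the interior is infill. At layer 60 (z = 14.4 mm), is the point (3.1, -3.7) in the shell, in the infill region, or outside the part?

At z = 14.4 mm: the r=5.5 cylinder contributes a regular 16-gon of circumradius 5.5; the cube at (1.5, 8.5) is absent (z outside [3, 12.5]); Subtracting the remaining from the first: none of the subtracted shapes is present at this height, so the r=5.5 cylinder is unchanged — 1 connected region; (whole slice rotated 75° about Z — lengths, areas and connectivity unchanged). Overall, the cross-section is a single solid region. Undo the 75° rotation: the query point maps to (-2.772, -3.952) in the un-rotated model frame. The nearest boundary edge runs (-3.89, -3.89)→(-2.10, -5.08); distance from the point to it = 0.57 mm. The point is inside the cross-section, 0.57 mm from the nearest boundary — within the 2.4 mm shell band (3 × 0.8).

shell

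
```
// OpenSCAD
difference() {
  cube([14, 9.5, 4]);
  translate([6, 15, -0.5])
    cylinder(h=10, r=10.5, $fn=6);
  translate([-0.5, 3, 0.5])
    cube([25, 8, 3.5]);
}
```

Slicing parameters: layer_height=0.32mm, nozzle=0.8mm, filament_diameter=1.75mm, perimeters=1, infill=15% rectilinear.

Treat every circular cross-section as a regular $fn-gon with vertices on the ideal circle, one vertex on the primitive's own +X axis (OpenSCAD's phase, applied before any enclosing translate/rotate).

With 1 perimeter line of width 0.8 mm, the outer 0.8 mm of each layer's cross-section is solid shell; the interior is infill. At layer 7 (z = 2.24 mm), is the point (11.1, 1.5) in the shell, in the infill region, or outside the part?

infill

At z = 2.24 mm: the 14×9.5 cube contributes its full rectangle; the r=10.5 cylinder at (6, 15) contributes a regular 6-gon of circumradius 10.5; the cube at (-0.5, 3) is present — its section is the full 25×8 rectangle; After the difference (first − rest): starting from the 14×9.5 cube, the r=10.5 cylinder at (6, 15) partially overlaps it — only the 43.66 mm² overlap (of its 286.44 mm²) is removed, clipping the outline; the 25×8 cube at (-0.5, 3) partially overlaps it — only the 47.34 mm² overlap (of its 200.00 mm²) is removed, clipping the outline — 1 connected region. Overall, the cross-section is a single solid region. The nearest boundary edge runs (14.00, 0.00)→(0.00, 0.00); distance from the point to it = 1.50 mm. The point is inside the cross-section and 1.50 mm from the nearest boundary — more than the 0.8 mm shell width (1 × 0.8), so it's in the infill interior.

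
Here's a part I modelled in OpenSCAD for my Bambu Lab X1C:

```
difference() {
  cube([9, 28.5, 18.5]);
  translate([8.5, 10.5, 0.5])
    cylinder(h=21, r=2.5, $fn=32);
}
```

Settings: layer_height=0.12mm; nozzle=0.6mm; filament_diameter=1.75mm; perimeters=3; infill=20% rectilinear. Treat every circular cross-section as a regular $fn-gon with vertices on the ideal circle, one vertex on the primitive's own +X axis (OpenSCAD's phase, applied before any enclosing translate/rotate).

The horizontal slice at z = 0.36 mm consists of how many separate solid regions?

At z = 0.36 mm: the cube (footprint 9×28.5) is included at this height; the cylinder at (8.5, 10.5) does not reach this height (z outside [0.5, 21.5]); Taking the first minus the rest: none of the subtracted shapes is present at this height, so the 9×28.5 cube is unchanged — 1 connected region. The result has 1 disconnected region.

1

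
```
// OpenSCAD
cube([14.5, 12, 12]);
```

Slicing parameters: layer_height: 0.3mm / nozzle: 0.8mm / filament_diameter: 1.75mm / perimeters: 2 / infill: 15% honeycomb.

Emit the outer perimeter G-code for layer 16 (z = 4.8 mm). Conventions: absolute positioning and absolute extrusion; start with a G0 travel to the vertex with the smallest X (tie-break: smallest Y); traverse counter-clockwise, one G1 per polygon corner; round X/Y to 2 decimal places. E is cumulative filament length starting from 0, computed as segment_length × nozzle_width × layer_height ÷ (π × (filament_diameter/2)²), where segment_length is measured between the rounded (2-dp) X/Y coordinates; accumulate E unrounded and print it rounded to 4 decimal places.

At z = 4.8 mm: the 14.5×12 cube contributes its full rectangle. The outline is a single polygon with 4 vertices. Extrusion per mm of travel: 0.8 × 0.3 / (π × 0.875²) = 0.099780. Accumulating E over each segment gives final E = 5.2884.

G0 X0.00 Y0.00 Z4.80
G1 X14.50 Y0.00 E1.4468
G1 X14.50 Y12.00 E2.6442
G1 X0.00 Y12.00 E4.0910
G1 X0.00 Y0.00 E5.2884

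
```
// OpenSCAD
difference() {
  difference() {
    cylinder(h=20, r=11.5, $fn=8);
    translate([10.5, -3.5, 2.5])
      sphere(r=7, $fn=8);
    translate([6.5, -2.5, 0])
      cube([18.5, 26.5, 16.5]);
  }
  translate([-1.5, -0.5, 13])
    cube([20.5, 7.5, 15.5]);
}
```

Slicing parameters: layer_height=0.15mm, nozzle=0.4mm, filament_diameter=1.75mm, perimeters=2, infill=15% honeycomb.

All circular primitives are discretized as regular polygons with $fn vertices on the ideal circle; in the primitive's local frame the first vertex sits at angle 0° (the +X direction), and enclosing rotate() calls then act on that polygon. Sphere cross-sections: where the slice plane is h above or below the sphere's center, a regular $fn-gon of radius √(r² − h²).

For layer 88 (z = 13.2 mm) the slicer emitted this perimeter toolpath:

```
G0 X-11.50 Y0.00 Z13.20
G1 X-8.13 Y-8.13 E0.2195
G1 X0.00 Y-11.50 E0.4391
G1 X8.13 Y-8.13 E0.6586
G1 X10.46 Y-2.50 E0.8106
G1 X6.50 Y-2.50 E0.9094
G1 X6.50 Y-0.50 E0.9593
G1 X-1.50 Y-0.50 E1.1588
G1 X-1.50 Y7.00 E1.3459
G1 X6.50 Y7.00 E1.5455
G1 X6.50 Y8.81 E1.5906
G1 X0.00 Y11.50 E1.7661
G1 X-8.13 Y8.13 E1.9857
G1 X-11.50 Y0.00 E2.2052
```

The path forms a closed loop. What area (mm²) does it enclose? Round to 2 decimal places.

275.28 mm²

Apply the shoelace formula to the sequence of (X, Y) vertices; enclosed area = 275.28 mm².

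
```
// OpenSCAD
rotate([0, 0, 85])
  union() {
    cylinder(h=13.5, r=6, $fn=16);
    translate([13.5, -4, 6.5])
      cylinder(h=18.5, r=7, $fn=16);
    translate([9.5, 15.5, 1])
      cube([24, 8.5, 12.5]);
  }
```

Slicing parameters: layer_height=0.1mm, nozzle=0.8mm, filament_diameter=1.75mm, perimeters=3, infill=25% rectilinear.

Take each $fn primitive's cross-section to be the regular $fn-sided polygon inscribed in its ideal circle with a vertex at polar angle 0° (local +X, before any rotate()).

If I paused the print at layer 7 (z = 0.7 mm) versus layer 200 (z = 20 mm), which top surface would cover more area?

Layer 7 (z = 0.7): the r=6 cylinder gives a regular 16-gon of circumradius 6 (constant along its height) (area = (16/2)·6.000²·sin(360°/16) = 110.21 mm²); the cylinder at (13.5, -4) is not intersected at this z (z outside [6.5, 25]); the cube at (9.5, 15.5) is absent (z outside [1, 13.5]); Combining (union): only the r=6 cylinder is present, so the union is just that shape — area = 110.21 mm²; (rotated 85° about Z; rotation is an isometry so areas/perimeters/island counts are preserved). So its area = 110.21 mm². Layer 200 (z = 20): the cylinder is absent (z outside [0, 13.5]); the r=7 cylinder at (13.5, -4) gives a regular 16-gon of circumradius 7 (constant along its height) (area = (16/2)·7.000²·sin(360°/16) = 150.01 mm²); the cube at (9.5, 15.5) is absent (z outside [1, 13.5]); Combining (union): only the r=7 cylinder at (13.5, -4) is present, so the union is just that shape — area = 150.01 mm²; (rotated 85° about Z; rotation is an isometry so areas/perimeters/island counts are preserved). So its area = 150.01 mm². Layer 200 is larger (150.01 vs 110.21 mm²).

layer 200 (z = 20 mm)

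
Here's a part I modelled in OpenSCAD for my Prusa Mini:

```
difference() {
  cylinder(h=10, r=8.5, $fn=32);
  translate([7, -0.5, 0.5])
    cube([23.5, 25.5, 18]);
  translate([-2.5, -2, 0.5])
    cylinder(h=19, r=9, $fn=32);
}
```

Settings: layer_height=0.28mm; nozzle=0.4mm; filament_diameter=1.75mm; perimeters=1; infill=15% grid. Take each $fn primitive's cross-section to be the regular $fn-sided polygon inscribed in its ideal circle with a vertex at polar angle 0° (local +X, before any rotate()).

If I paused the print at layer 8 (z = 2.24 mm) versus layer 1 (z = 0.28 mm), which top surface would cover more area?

Layer 8 (z = 2.24): the r=8.5 cylinder gives a regular 32-gon of circumradius 8.5 (constant along its height) (area = (32/2)·8.500²·sin(360°/32) = 225.52 mm²); the cube at (7, -0.5) is present — its section is the full 23.5×25.5 rectangle (area 599.25 mm²); the r=9 cylinder at (-2.5, -2) gives a regular 32-gon of circumradius 9 (constant along its height) (area = (32/2)·9.000²·sin(360°/32) = 252.84 mm²); Subtracting the remaining from the first: starting from the r=8.5 cylinder (225.52 mm²), the 23.5×25.5 cube at (7, -0.5) partially overlaps it — only the 5.51 mm² overlap (of its 599.25 mm²) is removed, clipping the outline; the r=9 cylinder at (-2.5, -2) partially overlaps it — only the 182.96 mm² overlap (of its 252.84 mm²) is removed, clipping the outline — area = 37.05 mm². So its area = 37.05 mm². Layer 1 (z = 0.28): the r=8.5 cylinder gives a regular 32-gon of circumradius 8.5 (constant along its height) (area = (32/2)·8.500²·sin(360°/32) = 225.52 mm²); the cube at (7, -0.5) is absent (z outside [0.5, 18.5]); the cylinder at (-2.5, -2) is absent (z outside [0.5, 19.5]); Taking the first minus the rest: none of the subtracted shapes is present at this height, so the r=8.5 cylinder is unchanged — area = 225.52 mm². So its area = 225.52 mm². Layer 1 is larger (225.52 vs 37.05 mm²).

layer 1 (z = 0.28 mm)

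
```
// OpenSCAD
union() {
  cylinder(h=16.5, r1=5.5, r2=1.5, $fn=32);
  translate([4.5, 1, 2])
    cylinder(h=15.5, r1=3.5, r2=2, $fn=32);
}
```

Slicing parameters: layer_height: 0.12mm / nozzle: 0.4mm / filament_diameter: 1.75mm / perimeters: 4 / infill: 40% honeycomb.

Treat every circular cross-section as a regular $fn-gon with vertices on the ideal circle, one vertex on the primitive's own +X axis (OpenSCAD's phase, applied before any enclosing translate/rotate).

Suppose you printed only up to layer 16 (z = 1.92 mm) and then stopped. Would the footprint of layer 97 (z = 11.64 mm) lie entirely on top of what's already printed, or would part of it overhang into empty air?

Compare the two slices. At z = 1.92: the cone (r1=5.5→r2=1.5) has section circumradius 5.035 here — a regular 32-gon (area = (32/2)·5.035²·sin(360°/32) = 79.12 mm²); the cone at (4.5, 1) is not intersected at this z (z outside [2, 17.5]); Combining (union): only the cone is present, so the union is just that shape — area = 79.12 mm². At z = 11.64: the cone: at t=0.705 of its height the radius interpolates to r₁+(r₂−r₁)t = 2.678, giving a regular 32-gon of that circumradius (area = (32/2)·2.678²·sin(360°/32) = 22.39 mm²); the cone at (4.5, 1) contributes a regular 32-gon of circumradius 2.567 (interpolated between r1=3.5 and r2=2 at t=0.622) (area = (32/2)·2.567²·sin(360°/32) = 20.57 mm²); Merging all regions: the regions partially overlap — summed areas 42.96 mm² minus the doubly-counted overlap 1.03 mm² gives 41.93 mm² — area = 41.93 mm². Checking containment: at z = 11.64 the cross-section extends beyond the z = 1.92 cross-section by about 9.35 mm².

part overhangs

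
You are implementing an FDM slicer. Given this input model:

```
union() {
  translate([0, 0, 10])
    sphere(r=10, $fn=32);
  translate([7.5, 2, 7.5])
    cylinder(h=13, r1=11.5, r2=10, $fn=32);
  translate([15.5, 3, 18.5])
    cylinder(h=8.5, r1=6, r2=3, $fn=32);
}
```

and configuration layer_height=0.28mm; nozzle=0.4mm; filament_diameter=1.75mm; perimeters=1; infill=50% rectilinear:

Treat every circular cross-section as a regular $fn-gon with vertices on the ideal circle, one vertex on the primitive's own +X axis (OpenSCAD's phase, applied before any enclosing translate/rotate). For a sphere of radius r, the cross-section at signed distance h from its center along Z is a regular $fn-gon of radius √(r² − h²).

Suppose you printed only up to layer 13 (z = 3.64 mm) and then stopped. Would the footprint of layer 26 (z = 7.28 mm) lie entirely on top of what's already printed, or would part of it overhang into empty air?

part overhangs

Compare the two slices. At z = 3.64: the sphere: section is a regular 32-gon, circumradius = √(r²−h²) = √(10²−6.36²) = 7.717 (area = (32/2)·7.717²·sin(360°/32) = 185.88 mm²); the cone at (7.5, 2) is absent (z outside [7.5, 20.5]); the cone at (15.5, 3) is absent (z outside [18.5, 27]); Merging all regions: only the r=10 sphere is present, so the union is just that shape — area = 185.88 mm². At z = 7.28: the r=10 sphere contributes a regular 32-gon of circumradius √(10²−2.72²) = 9.623 (area = (32/2)·9.623²·sin(360°/32) = 289.05 mm²); the cone at (7.5, 2) is not intersected at this z (z outside [7.5, 20.5]); the cone at (15.5, 3) does not reach this height (z outside [18.5, 27]); Taking the union: only the r=10 sphere is present, so the union is just that shape — area = 289.05 mm². Checking containment: at z = 7.28 the cross-section extends beyond the z = 3.64 cross-section by about 103.17 mm².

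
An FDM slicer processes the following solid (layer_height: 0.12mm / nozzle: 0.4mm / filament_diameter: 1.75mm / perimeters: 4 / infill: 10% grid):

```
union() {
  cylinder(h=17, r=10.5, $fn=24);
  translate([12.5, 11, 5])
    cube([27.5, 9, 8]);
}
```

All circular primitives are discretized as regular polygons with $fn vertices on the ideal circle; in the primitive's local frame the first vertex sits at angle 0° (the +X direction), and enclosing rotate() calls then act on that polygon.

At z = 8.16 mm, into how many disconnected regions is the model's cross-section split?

2

At z = 8.16 mm: the r=10.5 cylinder gives a regular 24-gon of circumradius 10.5 (constant along its height); the 27.5×9 cube at (12.5, 11) contributes its full rectangle; Taking the union: the 2 present regions are separate (no shared area or edge), so areas and boundary lengths simply add and each stays a separate island — 2 connected regions. The result has 2 disconnected regions.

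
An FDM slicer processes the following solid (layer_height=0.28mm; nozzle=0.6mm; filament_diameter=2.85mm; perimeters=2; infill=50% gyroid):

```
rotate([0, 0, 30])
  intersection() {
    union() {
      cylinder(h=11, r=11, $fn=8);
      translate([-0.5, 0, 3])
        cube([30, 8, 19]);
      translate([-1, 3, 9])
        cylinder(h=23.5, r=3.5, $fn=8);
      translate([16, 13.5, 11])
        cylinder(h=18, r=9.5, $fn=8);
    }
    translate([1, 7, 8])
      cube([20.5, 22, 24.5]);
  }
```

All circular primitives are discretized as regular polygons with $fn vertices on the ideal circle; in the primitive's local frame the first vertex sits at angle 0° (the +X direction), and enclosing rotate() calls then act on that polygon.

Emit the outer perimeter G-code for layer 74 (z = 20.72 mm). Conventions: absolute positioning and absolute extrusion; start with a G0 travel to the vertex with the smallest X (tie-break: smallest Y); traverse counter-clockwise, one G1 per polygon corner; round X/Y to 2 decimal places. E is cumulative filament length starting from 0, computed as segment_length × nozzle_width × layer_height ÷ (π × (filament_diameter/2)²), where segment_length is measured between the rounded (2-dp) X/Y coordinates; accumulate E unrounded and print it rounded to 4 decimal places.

At z = 20.72 mm: the cylinder does not reach this height (z outside [0, 11]); the 30×8 cube at (-0.5, 0) contributes its full rectangle; the cylinder at (-1, 3): section is a regular 8-gon, circumradius r=3.5; the r=9.5 cylinder at (16, 13.5) contributes a regular 8-gon of circumradius 9.5; Combining (union): the regions partially overlap (shared area 49.49 mm²), so overlapping operands fuse into one piece — 1 connected region; the cube at (1, 7) is present — its section is the full 20.5×22 rectangle; Taking the intersection: the 20.5×22 cube at (1, 7) partially overlaps that combined region; clipping to the common part keeps 206.54 mm² — 1 connected region; (rotated 30° about Z; rotation is an isometry so areas/perimeters/island counts are preserved). The outline is a single polygon with 8 vertices. Extrusion per mm of travel: 0.6 × 0.28 / (π × 1.425²) = 0.026335. Accumulating E over each segment gives final E = 1.8289.

G0 X-3.13 Y7.43 Z20.72
G1 X-2.63 Y6.56 E0.0264
G1 X15.12 Y16.81 E0.5662
G1 X8.26 Y28.70 E0.9277
G1 X2.36 Y27.92 E1.0844
G1 X-2.07 Y22.15 E1.2760
G1 X-1.12 Y14.94 E1.4675
G1 X3.60 Y11.32 E1.6242
G1 X-3.13 Y7.43 E1.8289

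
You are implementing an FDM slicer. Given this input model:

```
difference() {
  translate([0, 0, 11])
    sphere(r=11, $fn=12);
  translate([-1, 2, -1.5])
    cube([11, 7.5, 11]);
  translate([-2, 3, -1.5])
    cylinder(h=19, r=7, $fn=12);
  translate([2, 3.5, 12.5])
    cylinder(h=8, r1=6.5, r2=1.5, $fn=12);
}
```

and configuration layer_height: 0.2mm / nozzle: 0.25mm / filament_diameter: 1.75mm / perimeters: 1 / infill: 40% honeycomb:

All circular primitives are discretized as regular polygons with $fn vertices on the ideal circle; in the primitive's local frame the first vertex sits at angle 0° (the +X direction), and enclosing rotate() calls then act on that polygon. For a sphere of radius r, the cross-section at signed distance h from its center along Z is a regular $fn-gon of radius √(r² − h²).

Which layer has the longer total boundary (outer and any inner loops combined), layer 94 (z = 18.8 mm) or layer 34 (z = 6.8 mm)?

layer 34 (z = 6.8 mm)

Layer 94 (z = 18.8): the r=11 sphere slices to a regular 12-gon of circumradius 7.756 (√(r²−h²) with h=7.8 from center) (perimeter = 2·12·7.756·sin(180°/12) = 48.18 mm); the cube at (-1, 2) is not intersected at this z (z outside [-1.5, 9.5]); the cylinder at (-2, 3) is absent (z outside [-1.5, 17.5]); the cone at (2, 3.5): at t=0.788 of its height the radius interpolates to r₁+(r₂−r₁)t = 2.562, giving a regular 12-gon of that circumradius (perimeter = 2·12·2.562·sin(180°/12) = 15.92 mm); After the difference (first − rest): starting from the r=11 sphere, the cone at (2, 3.5) lies wholly inside it (removes its full 19.70 mm² and its 15.92 mm outline becomes a hole wall) — boundary (outer + 1 inner loop) = 64.10 mm. So its perimeter = 64.10 mm. Layer 34 (z = 6.8): the r=11 sphere contributes a regular 12-gon of circumradius √(11²−4.2²) = 10.167 (perimeter = 2·12·10.167·sin(180°/12) = 63.15 mm); the cube at (-1, 2) is present — its section is the full 11×7.5 rectangle (perimeter 37.00 mm); the r=7 cylinder at (-2, 3) contributes a regular 12-gon of circumradius 7 (perimeter = 2·12·7.000·sin(180°/12) = 43.48 mm); the cone at (2, 3.5) is absent (z outside [12.5, 20.5]); Subtracting the remaining from the first: starting from the r=11 sphere, the 11×7.5 cube at (-1, 2) partially overlaps it — only the 64.39 mm² overlap (of its 82.50 mm²) is removed, clipping the outline; the r=7 cylinder at (-2, 3) partially overlaps it — only the 108.06 mm² overlap (of its 147.00 mm²) is removed, clipping the outline — boundary = 75.66 mm. So its perimeter = 75.66 mm. Layer 34 is larger (75.66 vs 64.10 mm).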